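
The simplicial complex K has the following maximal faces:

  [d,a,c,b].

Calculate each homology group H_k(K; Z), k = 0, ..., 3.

Fix the vertex order a < b < c < d and write every simplex with vertices in increasing order. Then dim K = 3 and the simplices of K are:

  0-simplices (4): a, b, c, d
  1-simplices (6): ab, ac, ad, bc, bd, cd
  2-simplices (4): abc, abd, acd, bcd
  3-simplices (1): abcd

giving chain groups C_0 ≅ Z^4, C_1 ≅ Z^6, C_2 ≅ Z^4, C_3 ≅ Z^1.

∂_1: C_1 → C_0 maps an edge to its endpoints' difference, ∂[p,q] = q − p.
The 4×6 boundary matrix has rank 3 and Smith normal form diag(1,1,1).

The boundary map ∂_2: C_2 → C_1 sends each 2-simplex [p,q,r] to [q,r] − [p,r] + [p,q]. For instance
  ∂abc = bc − ac + ab,
  ∂bcd = cd − bd + bc.
This gives a 6×4 integer matrix of rank 3; reducing to Smith normal form yields diagonal entries (1,1,1).

∂_3: C_3 → C_2 sends each 3-simplex σ to the alternating sum Σ_i (−1)^i (σ with its i-th vertex removed). For instance
  ∂abcd = bcd − acd + abd − abc.
As a 4×1 matrix over Z this has rank 1, with invariant factors (1).

Reading off H_k = ker ∂_k / im ∂_{k+1}:

  H_0: rank C_0 − rank ∂_1 = 4 − 3 = 1, and the invariant factors of ∂_1 are all 1, so H_0 = Z.
  H_1: rank ker ∂_1 − rank ∂_2 = (6 − 3) − 3 = 0, and the invariant factors of ∂_2 are all 1, so H_1 = 0.
  H_2: rank ker ∂_2 − rank ∂_3 = (4 − 3) − 1 = 0, and the invariant factors of ∂_3 are all 1, so H_2 = 0.
  H_3: rank ker ∂_3 − rank ∂_4 = (1 − 1) − 0 = 0, and there is no ∂_4, so H_3 = 0.

As a check, the Euler characteristic is 4 − 6 + 4 − 1 = 1, which agrees with 1 − 0 + 0 − 0 = 1.
(K is a triangulation of the 3-simplex.)

H_0 = Z,  H_1 = 0,  H_2 = 0,  H_3 = 0.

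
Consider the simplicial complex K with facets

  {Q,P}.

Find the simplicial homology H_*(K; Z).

H_0 = Z,  H_1 = 0.

Order the vertices as P < Q. Listing each simplex with vertices in this order, K has dimension 1 with simplices:

  0-simplices (2): P, Q
  1-simplices (1): PQ

Hence C_0 ≅ Z^2, C_1 ≅ Z^1.

∂_1: C_1 → C_0 is given by ∂[p,q] = [q] − [p]. For instance
  ∂PQ = Q − P.
The 2×1 boundary matrix has rank 1 and Smith normal form diag(1).

From H_k ≅ ker(∂_k) / im(∂_{k+1}) we obtain:

  H_0: rank C_0 − rank ∂_1 = 2 − 1 = 1, and the invariant factors of ∂_1 are all 1, so H_0 = Z.
  H_1: rank ker ∂_1 − rank ∂_2 = (1 − 1) − 0 = 0, and there is no ∂_2, so H_1 = 0.

As a check, the Euler characteristic is 2 − 1 = 1, which agrees with 1 − 0 = 1.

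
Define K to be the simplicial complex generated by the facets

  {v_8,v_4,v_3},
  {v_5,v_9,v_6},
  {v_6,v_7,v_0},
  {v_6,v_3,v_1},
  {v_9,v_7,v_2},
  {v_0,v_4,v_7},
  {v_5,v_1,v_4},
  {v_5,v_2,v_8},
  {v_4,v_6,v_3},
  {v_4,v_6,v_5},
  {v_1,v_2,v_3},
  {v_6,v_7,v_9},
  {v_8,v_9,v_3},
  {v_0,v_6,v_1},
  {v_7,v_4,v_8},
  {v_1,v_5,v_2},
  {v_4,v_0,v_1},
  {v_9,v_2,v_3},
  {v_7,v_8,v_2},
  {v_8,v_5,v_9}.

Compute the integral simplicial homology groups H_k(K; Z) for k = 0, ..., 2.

We work with the vertex ordering v_0 < v_1 < v_2 < v_3 < v_4 < v_5 < v_6 < v_7 < v_8 < v_9. The simplices of K, each written with vertices in increasing order, are:

  0-simplices (10): [v_0], [v_1], [v_2], [v_3], [v_4], [v_5], [v_6], [v_7], [v_8], [v_9]
  1-simplices (30): (30 of them)
  2-simplices (20): (20 of them)

giving chain groups C_0 ≅ Z^10, C_1 ≅ Z^30, C_2 ≅ Z^20.

The boundary map ∂_1: C_1 → C_0 is given by ∂[p,q] = [q] − [p].
The 10×30 boundary matrix has rank 9 and Smith normal form diag(1,1,1,1,1,1,1,1,1).

∂_2: C_2 → C_1 sends each 2-simplex [p,q,r] to [q,r] − [p,r] + [p,q]. For instance
  ∂[v_2,v_3,v_9] = [v_3,v_9] − [v_2,v_9] + [v_2,v_3],
  ∂[v_3,v_4,v_8] = [v_4,v_8] − [v_3,v_8] + [v_3,v_4].
As a 30×20 matrix over Z this has rank 20, with invariant factors (1,1,1,1,1,1,1,1,1,1,1,1,1,1,1,1,1,1,1,2).

From H_k ≅ ker(∂_k) / im(∂_{k+1}) we obtain:

  H_0: rank C_0 − rank ∂_1 = 10 − 9 = 1, and the invariant factors of ∂_1 are all 1, so H_0 = Z.
  H_1: rank ker ∂_1 − rank ∂_2 = (30 − 9) − 20 = 1, and ∂_2 has invariant factor 2 > 1, so H_1 = Z ⊕ Z_2.
  H_2: rank ker ∂_2 − rank ∂_3 = (20 − 20) − 0 = 0, and there is no ∂_3, so H_2 = 0.

As a check, the Euler characteristic is 10 − 30 + 20 = 0, which agrees with 1 − 1 + 0 = 0.

H_0 ≅ Z,  H_1 ≅ Z ⊕ Z_2,  H_2 = 0.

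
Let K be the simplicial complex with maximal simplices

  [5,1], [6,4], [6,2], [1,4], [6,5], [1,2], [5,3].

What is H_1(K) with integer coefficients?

H_1 ≅ Z^2.

We work with the vertex ordering 1 < 2 < 3 < 4 < 5 < 6. The simplices of K, each written with vertices in increasing order, are:

  0-simplices (6): [1], [2], [3], [4], [5], [6]
  1-simplices (7): [1,2], [1,4], [1,5], [2,6], [3,5], [4,6], [5,6]

so the chain groups are C_0 ≅ Z^6, C_1 ≅ Z^7.

Boundary ∂_1: C_1 → C_0 sends each edge [p,q] (with p < q) to q − p.
As a 6×7 matrix over Z this has rank 5, with invariant factors (1,1,1,1,1).

Reading off H_k = ker ∂_k / im ∂_{k+1}:

  H_1: rank ker ∂_1 − rank ∂_2 = (7 − 5) − 0 = 2, and there is no ∂_2, so H_1 ≅ Z^2.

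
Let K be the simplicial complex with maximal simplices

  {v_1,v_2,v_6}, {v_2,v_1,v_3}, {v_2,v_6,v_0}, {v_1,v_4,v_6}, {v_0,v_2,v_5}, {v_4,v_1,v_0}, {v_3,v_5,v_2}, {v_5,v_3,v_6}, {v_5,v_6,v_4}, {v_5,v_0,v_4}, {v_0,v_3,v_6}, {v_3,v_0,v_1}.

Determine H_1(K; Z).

H_1 = Z/2.

Take the total order v_0 < v_1 < v_2 < v_3 < v_4 < v_5 < v_6 on the vertex set. Then K (dimension 2) consists of the simplices:

  0-simplices (7): [v_0], [v_1], [v_2], [v_3], [v_4], [v_5], [v_6]
  1-simplices (18): (18 of them)
  2-simplices (12): (12 of them)

so the chain groups are C_0 ≅ Z^7, C_1 ≅ Z^18, C_2 ≅ Z^12.

Boundary ∂_1: C_1 → C_0 is given by ∂[p,q] = [q] − [p]. For instance
  ∂[v_0,v_6] = [v_6] − [v_0].
The resulting 7×18 matrix has rank 6, and its Smith normal form has invariant factors (1,1,1,1,1,1).

∂_2: C_2 → C_1 sends each 2-simplex [p,q,r] to [q,r] − [p,r] + [p,q]. For instance
  ∂[v_1,v_2,v_3] = [v_2,v_3] − [v_1,v_3] + [v_1,v_2],
  ∂[v_0,v_1,v_3] = [v_1,v_3] − [v_0,v_3] + [v_0,v_1].
The resulting 18×12 matrix has rank 12, and its Smith normal form has invariant factors (1,1,1,1,1,1,1,1,1,1,1,2).

Reading off H_k = ker ∂_k / im ∂_{k+1}:

  H_1: rank ker ∂_1 − rank ∂_2 = (18 − 6) − 12 = 0, and ∂_2 has invariant factor 2 > 1, so H_1 = Z/2.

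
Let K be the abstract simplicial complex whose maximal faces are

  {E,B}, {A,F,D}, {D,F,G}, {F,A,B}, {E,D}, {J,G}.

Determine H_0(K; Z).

H_0 = Z.

K has 7 vertices, 10 edges, 3 triangles.
rank ∂_0 = 0, rank ∂_1 = 6 ⇒ b_0 = 7 − 0 − 6 = 1; all invariant factors of ∂_1 are 1 so no torsion. So H_0 = Z.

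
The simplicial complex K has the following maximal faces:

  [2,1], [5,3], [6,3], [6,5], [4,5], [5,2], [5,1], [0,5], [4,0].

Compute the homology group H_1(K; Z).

Take the total order 0 < 1 < 2 < 3 < 4 < 5 < 6 on the vertex set. Then K (dimension 1) consists of the simplices:

  0-simplices (7): [0], [1], [2], [3], [4], [5], [6]
  1-simplices (9): [0,4], [0,5], [1,2], [1,5], [2,5], [3,5], [3,6], [4,5], [5,6]

Hence C_0 ≅ Z^7, C_1 ≅ Z^9.

The boundary map ∂_1: C_1 → C_0 sends each edge [p,q] (with p < q) to q − p. For instance
  ∂[0,4] = [4] − [0].
This gives a 7×9 integer matrix of rank 6; reducing to Smith normal form yields diagonal entries (1,1,1,1,1,1).

From H_k ≅ ker(∂_k) / im(∂_{k+1}) we obtain:

  H_1: rank ker ∂_1 − rank ∂_2 = (9 − 6) − 0 = 3, and there is no ∂_2, so H_1 = Z^3.

H_1 = Z^3.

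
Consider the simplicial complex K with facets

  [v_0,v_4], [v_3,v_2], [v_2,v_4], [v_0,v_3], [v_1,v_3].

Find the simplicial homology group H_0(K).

K has 5 vertices, 5 edges.
rank ∂_0 = 0, rank ∂_1 = 4 ⇒ b_0 = 5 − 0 − 4 = 1; all invariant factors of ∂_1 are 1 so no torsion. So H_0 ≅ Z.

H_0 ≅ Z.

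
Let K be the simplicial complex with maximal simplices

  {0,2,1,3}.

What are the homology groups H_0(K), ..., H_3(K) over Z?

H_0 = Z,  H_1 = 0,  H_2 = 0,  H_3 = 0.

Order the vertices as 0 < 1 < 2 < 3. Listing each simplex with vertices in this order, K has dimension 3 with simplices:

  0-simplices (4): [0], [1], [2], [3]
  1-simplices (6): [0,1], [0,2], [0,3], [1,2], [1,3], [2,3]
  2-simplices (4): [0,1,2], [0,1,3], [0,2,3], [1,2,3]
  3-simplices (1): [0,1,2,3]

Hence C_0 ≅ Z^4, C_1 ≅ Z^6, C_2 ≅ Z^4, C_3 ≅ Z^1.

Boundary ∂_1: C_1 → C_0 maps an edge to its endpoints' difference, ∂[p,q] = q − p. For instance
  ∂[0,3] = [3] − [0].
This gives a 4×6 integer matrix of rank 3; reducing to Smith normal form yields diagonal entries (1,1,1).

The boundary map ∂_2: C_2 → C_1 sends each 2-simplex [p,q,r] to [q,r] − [p,r] + [p,q]. For instance
  ∂[1,2,3] = [2,3] − [1,3] + [1,2],
  ∂[0,1,3] = [1,3] − [0,3] + [0,1].
This gives a 6×4 integer matrix of rank 3; reducing to Smith normal form yields diagonal entries (1,1,1).

Boundary ∂_3: C_3 → C_2 sends each 3-simplex σ to the alternating sum Σ_i (−1)^i (σ with its i-th vertex removed). For instance
  ∂[0,1,2,3] = [1,2,3] − [0,2,3] + [0,1,3] − [0,1,2].
This gives a 4×1 integer matrix of rank 1; reducing to Smith normal form yields diagonal entries (1).

Computing H_k = (kernel of ∂_k) / (image of ∂_{k+1}):

  H_0: rank C_0 − rank ∂_1 = 4 − 3 = 1, and the invariant factors of ∂_1 are all 1, so H_0 ≅ Z.
  H_1: rank ker ∂_1 − rank ∂_2 = (6 − 3) − 3 = 0, and the invariant factors of ∂_2 are all 1, so H_1 ≅ 0.
  H_2: rank ker ∂_2 − rank ∂_3 = (4 − 3) − 1 = 0, and the invariant factors of ∂_3 are all 1, so H_2 ≅ 0.
  H_3: rank ker ∂_3 − rank ∂_4 = (1 − 1) − 0 = 0, and there is no ∂_4, so H_3 ≅ 0.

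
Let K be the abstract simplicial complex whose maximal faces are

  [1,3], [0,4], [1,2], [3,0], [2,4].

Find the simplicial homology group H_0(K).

Take the total order 0 < 1 < 2 < 3 < 4 on the vertex set. Then K (dimension 1) consists of the simplices:

  0-simplices (5): [0], [1], [2], [3], [4]
  1-simplices (5): [0,3], [0,4], [1,2], [1,3], [2,4]

Hence C_0 ≅ Z^5, C_1 ≅ Z^5.

The boundary map ∂_1: C_1 → C_0 maps an edge to its endpoints' difference, ∂[p,q] = q − p.
The 5×5 boundary matrix has rank 4 and Smith normal form diag(1,1,1,1).

Computing H_k = (kernel of ∂_k) / (image of ∂_{k+1}):

  H_0: rank C_0 − rank ∂_1 = 5 − 4 = 1, and the invariant factors of ∂_1 are all 1, so H_0 ≅ Z.

H_0 ≅ Z.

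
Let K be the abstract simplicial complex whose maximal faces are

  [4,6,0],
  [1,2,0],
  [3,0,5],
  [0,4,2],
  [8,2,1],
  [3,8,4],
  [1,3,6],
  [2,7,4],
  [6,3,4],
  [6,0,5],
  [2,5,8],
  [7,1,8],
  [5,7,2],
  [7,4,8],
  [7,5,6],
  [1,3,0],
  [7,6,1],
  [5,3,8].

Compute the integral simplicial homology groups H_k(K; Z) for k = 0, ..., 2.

H_0 ≅ Z,  H_1 ≅ Z ⊕ Z_2,  H_2 = 0.

K has 9 vertices, 27 edges, 18 triangles.
rank ∂_0 = 0, rank ∂_1 = 8 ⇒ b_0 = 9 − 0 − 8 = 1; all invariant factors of ∂_1 are 1 so no torsion. So H_0 ≅ Z.
rank ∂_1 = 8, rank ∂_2 = 18 ⇒ b_1 = 27 − 8 − 18 = 1; ∂_2 has invariant factor(s) [2] giving torsion. So H_1 ≅ Z ⊕ Z_2.
rank ∂_2 = 18, rank ∂_3 = 0 ⇒ b_2 = 18 − 18 − 0 = 0. So H_2 ≅ 0.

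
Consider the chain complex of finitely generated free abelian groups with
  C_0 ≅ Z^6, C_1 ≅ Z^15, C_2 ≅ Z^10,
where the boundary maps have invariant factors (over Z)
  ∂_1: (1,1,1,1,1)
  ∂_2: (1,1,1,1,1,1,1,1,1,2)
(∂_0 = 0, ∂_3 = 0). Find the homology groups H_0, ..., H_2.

H_0 = Z,  H_1 = Z/2,  H_2 = 0.

H_0: b_0 = 6 − 0 − 5 = 1; torsion from ∂_1 factors > 1: none. So H_0 = Z.
H_1: b_1 = 15 − 5 − 10 = 0; torsion from ∂_2 factors > 1: [2]. So H_1 = Z/2.
H_2: b_2 = 10 − 10 − 0 = 0; torsion from ∂_3 factors > 1: none. So H_2 = 0.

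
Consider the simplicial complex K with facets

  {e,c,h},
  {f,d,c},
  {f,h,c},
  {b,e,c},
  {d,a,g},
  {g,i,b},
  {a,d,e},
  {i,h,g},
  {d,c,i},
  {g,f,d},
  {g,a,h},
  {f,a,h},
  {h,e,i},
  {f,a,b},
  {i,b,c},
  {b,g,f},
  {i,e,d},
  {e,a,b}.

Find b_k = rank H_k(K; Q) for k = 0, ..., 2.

We work with the vertex ordering a < b < c < d < e < f < g < h < i. The simplices of K, each written with vertices in increasing order, are:

  0-simplices (9): a, b, c, d, e, f, g, h, i
  1-simplices (27): ab, ad, ae, af, ag, ah, bc, be, bf, bg, bi, cd, ce, cf, ch, ci, de, df, dg, di, eh, ei, fg, fh, gh, gi, hi
  2-simplices (18): abe, abf, ade, adg, afh, agh, bce, bci, bfg, bgi, cdf, cdi, ceh, cfh, dei, dfg, ehi, ghi

so the chain groups are C_0 ≅ Z^9, C_1 ≅ Z^27, C_2 ≅ Z^18.

Boundary ∂_1: C_1 → C_0 sends each edge [p,q] (with p < q) to q − p.
The resulting 9×27 matrix has rank 8, and its Smith normal form has invariant factors (1,1,1,1,1,1,1,1).

Boundary ∂_2: C_2 → C_1 maps a triangle to the signed sum of its edges. For instance
  ∂ghi = hi − gi + gh,
  ∂bci = ci − bi + bc.
As a 27×18 matrix over Z this has rank 18, with invariant factors (1,1,1,1,1,1,1,1,1,1,1,1,1,1,1,1,1,2).

Reading off H_k = ker ∂_k / im ∂_{k+1}:

  H_0: rank C_0 − rank ∂_1 = 9 − 8 = 1, and the invariant factors of ∂_1 are all 1, so H_0 = Z.
  H_1: rank ker ∂_1 − rank ∂_2 = (27 − 8) − 18 = 1, and ∂_2 has invariant factor 2 > 1, so H_1 = Z ⊕ Z/2.
  H_2: rank ker ∂_2 − rank ∂_3 = (18 − 18) − 0 = 0, and there is no ∂_3, so H_2 = 0.

(K is a triangulation of the Klein bottle.)

Hence the Betti numbers are b_0 = 1, b_1 = 1, b_2 = 0.

b_0 = 1, b_1 = 1, b_2 = 0.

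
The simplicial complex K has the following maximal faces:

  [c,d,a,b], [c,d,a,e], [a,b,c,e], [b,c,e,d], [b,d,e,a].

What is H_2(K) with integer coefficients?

We work with the vertex ordering a < b < c < d < e. The simplices of K, each written with vertices in increasing order, are:

  0-simplices (5): a, b, c, d, e
  1-simplices (10): ab, ac, ad, ae, bc, bd, be, cd, ce, de
  2-simplices (10): abc, abd, abe, acd, ace, ade, bcd, bce, bde, cde
  3-simplices (5): abcd, abce, abde, acde, bcde

so the chain groups are C_0 ≅ Z^5, C_1 ≅ Z^10, C_2 ≅ Z^10, C_3 ≅ Z^5.

The boundary map ∂_1: C_1 → C_0 is given by ∂[p,q] = [q] − [p]. For instance
  ∂cd = d − c.
The resulting 5×10 matrix has rank 4, and its Smith normal form has invariant factors (1,1,1,1).

The boundary map ∂_2: C_2 → C_1 maps a triangle to the signed sum of its edges. For instance
  ∂bce = ce − be + bc,
  ∂abe = be − ae + ab.
This gives a 10×10 integer matrix of rank 6; reducing to Smith normal form yields diagonal entries (1,1,1,1,1,1).

The boundary map ∂_3: C_3 → C_2 sends each 3-simplex σ to the alternating sum Σ_i (−1)^i (σ with its i-th vertex removed). For instance
  ∂abce = bce − ace + abe − abc,
  ∂abde = bde − ade + abe − abd.
The resulting 10×5 matrix has rank 4, and its Smith normal form has invariant factors (1,1,1,1).

From H_k ≅ ker(∂_k) / im(∂_{k+1}) we obtain:

  H_2: rank ker ∂_2 − rank ∂_3 = (10 − 6) − 4 = 0, and the invariant factors of ∂_3 are all 1, so H_2 = 0.

H_2 = 0.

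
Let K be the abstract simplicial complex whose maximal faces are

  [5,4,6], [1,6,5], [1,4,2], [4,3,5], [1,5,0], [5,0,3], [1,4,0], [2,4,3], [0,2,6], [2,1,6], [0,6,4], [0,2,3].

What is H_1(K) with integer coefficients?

H_1 = Z/2.

Fix the vertex order 0 < 1 < 2 < 3 < 4 < 5 < 6 and write every simplex with vertices in increasing order. Then dim K = 2 and the simplices of K are:

  0-simplices (7): [0], [1], [2], [3], [4], [5], [6]
  1-simplices (18): [0,1], [0,2], [0,3], [0,4], [0,5], [0,6], [1,2], [1,4], [1,5], [1,6], [2,3], [2,4], [2,6], [3,4], [3,5], [4,5], [4,6], [5,6]
  2-simplices (12): [0,1,4], [0,1,5], [0,2,3], [0,2,6], [0,3,5], [0,4,6], [1,2,4], [1,2,6], [1,5,6], [2,3,4], [3,4,5], [4,5,6]

Hence C_0 ≅ Z^7, C_1 ≅ Z^18, C_2 ≅ Z^12.

∂_1: C_1 → C_0 is given by ∂[p,q] = [q] − [p]. For instance
  ∂[0,6] = [6] − [0].
The resulting 7×18 matrix has rank 6, and its Smith normal form has invariant factors (1,1,1,1,1,1).

∂_2: C_2 → C_1 sends each 2-simplex [p,q,r] to [q,r] − [p,r] + [p,q]. For instance
  ∂[0,1,4] = [1,4] − [0,4] + [0,1],
  ∂[0,1,5] = [1,5] − [0,5] + [0,1].
This gives a 18×12 integer matrix of rank 12; reducing to Smith normal form yields diagonal entries (1,1,1,1,1,1,1,1,1,1,1,2).

Now H_k = ker ∂_k / im ∂_{k+1}, so:

  H_1: rank ker ∂_1 − rank ∂_2 = (18 − 6) − 12 = 0, and ∂_2 has invariant factor 2 > 1, so H_1 = Z/2.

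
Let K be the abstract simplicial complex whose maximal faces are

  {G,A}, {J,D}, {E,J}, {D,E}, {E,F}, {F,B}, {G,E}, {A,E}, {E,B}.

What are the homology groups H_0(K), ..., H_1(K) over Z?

Take the total order A < B < D < E < F < G < J on the vertex set. Then K (dimension 1) consists of the simplices:

  0-simplices (7): A, B, D, E, F, G, J
  1-simplices (9): AE, AG, BE, BF, DE, DJ, EF, EG, EJ

Hence C_0 ≅ Z^7, C_1 ≅ Z^9.

Boundary ∂_1: C_1 → C_0 sends each edge [p,q] (with p < q) to q − p. For instance
  ∂DJ = J − D.
This gives a 7×9 integer matrix of rank 6; reducing to Smith normal form yields diagonal entries (1,1,1,1,1,1).

Computing H_k = (kernel of ∂_k) / (image of ∂_{k+1}):

  H_0: rank C_0 − rank ∂_1 = 7 − 6 = 1, and the invariant factors of ∂_1 are all 1, so H_0 = Z.
  H_1: rank ker ∂_1 − rank ∂_2 = (9 − 6) − 0 = 3, and there is no ∂_2, so H_1 = Z^3.

H_0 = Z,  H_1 = Z^3.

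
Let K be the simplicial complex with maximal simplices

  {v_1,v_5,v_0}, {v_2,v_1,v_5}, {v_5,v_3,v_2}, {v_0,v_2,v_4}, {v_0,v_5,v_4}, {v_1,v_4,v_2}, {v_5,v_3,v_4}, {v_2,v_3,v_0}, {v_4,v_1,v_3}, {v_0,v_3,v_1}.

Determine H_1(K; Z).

Order the vertices as v_0 < v_1 < v_2 < v_3 < v_4 < v_5. Listing each simplex with vertices in this order, K has dimension 2 with simplices:

  0-simplices (6): [v_0], [v_1], [v_2], [v_3], [v_4], [v_5]
  1-simplices (15): (15 of them)
  2-simplices (10): [v_0,v_1,v_3], [v_0,v_1,v_5], [v_0,v_2,v_3], [v_0,v_2,v_4], [v_0,v_4,v_5], [v_1,v_2,v_4], [v_1,v_2,v_5], [v_1,v_3,v_4], [v_2,v_3,v_5], [v_3,v_4,v_5]

Hence C_0 ≅ Z^6, C_1 ≅ Z^15, C_2 ≅ Z^10.

∂_1: C_1 → C_0 is given by ∂[p,q] = [q] − [p].
The resulting 6×15 matrix has rank 5, and its Smith normal form has invariant factors (1,1,1,1,1).

The boundary map ∂_2: C_2 → C_1 maps a triangle to the signed sum of its edges. For instance
  ∂[v_0,v_1,v_5] = [v_1,v_5] − [v_0,v_5] + [v_0,v_1],
  ∂[v_0,v_4,v_5] = [v_4,v_5] − [v_0,v_5] + [v_0,v_4].
The resulting 15×10 matrix has rank 10, and its Smith normal form has invariant factors (1,1,1,1,1,1,1,1,1,2).

Computing H_k = (kernel of ∂_k) / (image of ∂_{k+1}):

  H_1: rank ker ∂_1 − rank ∂_2 = (15 − 5) − 10 = 0, and ∂_2 has invariant factor 2 > 1, so H_1 = Z/2Z.

(K is a triangulation of the real projective plane RP^2.)

H_1 = Z/2Z.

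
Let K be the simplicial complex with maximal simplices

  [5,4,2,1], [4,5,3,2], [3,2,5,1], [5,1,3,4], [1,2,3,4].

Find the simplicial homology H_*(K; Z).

We work with the vertex ordering 1 < 2 < 3 < 4 < 5. The simplices of K, each written with vertices in increasing order, are:

  0-simplices (5): [1], [2], [3], [4], [5]
  1-simplices (10): [1,2], [1,3], [1,4], [1,5], [2,3], [2,4], [2,5], [3,4], [3,5], [4,5]
  2-simplices (10): [1,2,3], [1,2,4], [1,2,5], [1,3,4], [1,3,5], [1,4,5], [2,3,4], [2,3,5], [2,4,5], [3,4,5]
  3-simplices (5): [1,2,3,4], [1,2,3,5], [1,2,4,5], [1,3,4,5], [2,3,4,5]

Hence C_0 ≅ Z^5, C_1 ≅ Z^10, C_2 ≅ Z^10, C_3 ≅ Z^5.

Boundary ∂_1: C_1 → C_0 maps an edge to its endpoints' difference, ∂[p,q] = q − p. For instance
  ∂[1,5] = [5] − [1].
The 5×10 boundary matrix has rank 4 and Smith normal form diag(1,1,1,1).

∂_2: C_2 → C_1 sends each 2-simplex [p,q,r] to [q,r] − [p,r] + [p,q]. For instance
  ∂[1,2,3] = [2,3] − [1,3] + [1,2],
  ∂[2,3,4] = [3,4] − [2,4] + [2,3].
This gives a 10×10 integer matrix of rank 6; reducing to Smith normal form yields diagonal entries (1,1,1,1,1,1).

Boundary ∂_3: C_3 → C_2 sends each 3-simplex σ to the alternating sum Σ_i (−1)^i (σ with its i-th vertex removed). For instance
  ∂[2,3,4,5] = [3,4,5] − [2,4,5] + [2,3,5] − [2,3,4],
  ∂[1,3,4,5] = [3,4,5] − [1,4,5] + [1,3,5] − [1,3,4].
The 10×5 boundary matrix has rank 4 and Smith normal form diag(1,1,1,1).

Reading off H_k = ker ∂_k / im ∂_{k+1}:

  H_0: rank C_0 − rank ∂_1 = 5 − 4 = 1, and the invariant factors of ∂_1 are all 1, so H_0 ≅ Z.
  H_1: rank ker ∂_1 − rank ∂_2 = (10 − 4) − 6 = 0, and the invariant factors of ∂_2 are all 1, so H_1 ≅ 0.
  H_2: rank ker ∂_2 − rank ∂_3 = (10 − 6) − 4 = 0, and the invariant factors of ∂_3 are all 1, so H_2 ≅ 0.
  H_3: rank ker ∂_3 − rank ∂_4 = (5 − 4) − 0 = 1, and there is no ∂_4, so H_3 ≅ Z.

H_0 = Z,  H_1 = 0,  H_2 = 0,  H_3 = Z.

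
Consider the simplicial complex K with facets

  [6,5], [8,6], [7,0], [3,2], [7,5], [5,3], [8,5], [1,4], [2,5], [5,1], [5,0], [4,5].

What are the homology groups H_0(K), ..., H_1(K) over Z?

Take the total order 0 < 1 < 2 < 3 < 4 < 5 < 6 < 7 < 8 on the vertex set. Then K (dimension 1) consists of the simplices:

  0-simplices (9): [0], [1], [2], [3], [4], [5], [6], [7], [8]
  1-simplices (12): [0,5], [0,7], [1,4], [1,5], [2,3], [2,5], [3,5], [4,5], [5,6], [5,7], [5,8], [6,8]

Hence C_0 ≅ Z^9, C_1 ≅ Z^12.

∂_1: C_1 → C_0 sends each edge [p,q] (with p < q) to q − p. For instance
  ∂[2,3] = [3] − [2].
As a 9×12 matrix over Z this has rank 8, with invariant factors (1,1,1,1,1,1,1,1).

Computing H_k = (kernel of ∂_k) / (image of ∂_{k+1}):

  H_0: rank C_0 − rank ∂_1 = 9 − 8 = 1, and the invariant factors of ∂_1 are all 1, so H_0 ≅ Z.
  H_1: rank ker ∂_1 − rank ∂_2 = (12 − 8) − 0 = 4, and there is no ∂_2, so H_1 ≅ Z^4.

As a check, the Euler characteristic is 9 − 12 = -3, which agrees with 1 − 4 = -3.

H_0 = Z,  H_1 = Z^4.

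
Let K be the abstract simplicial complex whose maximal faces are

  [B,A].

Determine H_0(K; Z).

H_0 = Z.

K has 2 vertices, 1 edge.
rank ∂_0 = 0, rank ∂_1 = 1 ⇒ b_0 = 2 − 0 − 1 = 1; all invariant factors of ∂_1 are 1 so no torsion. So H_0 = Z.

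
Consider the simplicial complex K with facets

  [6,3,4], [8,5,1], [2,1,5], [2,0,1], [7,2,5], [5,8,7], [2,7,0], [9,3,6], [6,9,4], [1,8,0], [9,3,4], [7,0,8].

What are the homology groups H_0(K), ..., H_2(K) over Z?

We work with the vertex ordering 0 < 1 < 2 < 3 < 4 < 5 < 6 < 7 < 8 < 9. The simplices of K, each written with vertices in increasing order, are:

  0-simplices (10): [0], [1], [2], [3], [4], [5], [6], [7], [8], [9]
  1-simplices (18): [0,1], [0,2], [0,7], [0,8], [1,2], [1,5], [1,8], [2,5], [2,7], [3,4], [3,6], [3,9], [4,6], [4,9], [5,7], [5,8], [6,9], [7,8]
  2-simplices (12): [0,1,2], [0,1,8], [0,2,7], [0,7,8], [1,2,5], [1,5,8], [2,5,7], [3,4,6], [3,4,9], [3,6,9], [4,6,9], [5,7,8]

so the chain groups are C_0 ≅ Z^10, C_1 ≅ Z^18, C_2 ≅ Z^12.

Boundary ∂_1: C_1 → C_0 sends each edge [p,q] (with p < q) to q − p. For instance
  ∂[5,8] = [8] − [5].
As a 10×18 matrix over Z this has rank 8, with invariant factors (1,1,1,1,1,1,1,1).

The boundary map ∂_2: C_2 → C_1 acts by ∂[p,q,r] = [q,r] − [p,r] + [p,q]. For instance
  ∂[3,4,9] = [4,9] − [3,9] + [3,4],
  ∂[4,6,9] = [6,9] − [4,9] + [4,6].
As a 18×12 matrix over Z this has rank 10, with invariant factors (1,1,1,1,1,1,1,1,1,1).

From H_k ≅ ker(∂_k) / im(∂_{k+1}) we obtain:

  H_0: rank C_0 − rank ∂_1 = 10 − 8 = 2, and the invariant factors of ∂_1 are all 1, so H_0 = Z^2.
  H_1: rank ker ∂_1 − rank ∂_2 = (18 − 8) − 10 = 0, and the invariant factors of ∂_2 are all 1, so H_1 = 0.
  H_2: rank ker ∂_2 − rank ∂_3 = (12 − 10) − 0 = 2, and there is no ∂_3, so H_2 = Z^2.

H_0 = Z^2,  H_1 = 0,  H_2 = Z^2.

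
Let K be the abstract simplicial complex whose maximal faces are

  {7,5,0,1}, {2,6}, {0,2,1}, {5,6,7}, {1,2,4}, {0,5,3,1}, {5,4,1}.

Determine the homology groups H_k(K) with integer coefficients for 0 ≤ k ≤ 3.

H_0 = Z,  H_1 = Z,  H_2 = 0,  H_3 = 0.

Fix the vertex order 0 < 1 < 2 < 3 < 4 < 5 < 6 < 7 and write every simplex with vertices in increasing order. Then dim K = 3 and the simplices of K are:

  0-simplices (8): [0], [1], [2], [3], [4], [5], [6], [7]
  1-simplices (17): [0,1], [0,2], [0,3], [0,5], [0,7], [1,2], [1,3], [1,4], [1,5], [1,7], [2,4], [2,6], [3,5], [4,5], [5,6], [5,7], [6,7]
  2-simplices (11): [0,1,2], [0,1,3], [0,1,5], [0,1,7], [0,3,5], [0,5,7], [1,2,4], [1,3,5], [1,4,5], [1,5,7], [5,6,7]
  3-simplices (2): [0,1,3,5], [0,1,5,7]

so the chain groups are C_0 ≅ Z^8, C_1 ≅ Z^17, C_2 ≅ Z^11, C_3 ≅ Z^2.

∂_1: C_1 → C_0 sends each edge [p,q] (with p < q) to q − p. For instance
  ∂[1,2] = [2] − [1].
The resulting 8×17 matrix has rank 7, and its Smith normal form has invariant factors (1,1,1,1,1,1,1).

∂_2: C_2 → C_1 maps a triangle to the signed sum of its edges. For instance
  ∂[0,1,5] = [1,5] − [0,5] + [0,1],
  ∂[0,1,7] = [1,7] − [0,7] + [0,1].
The resulting 17×11 matrix has rank 9, and its Smith normal form has invariant factors (1,1,1,1,1,1,1,1,1).

∂_3: C_3 → C_2 sends each 3-simplex σ to the alternating sum Σ_i (−1)^i (σ with its i-th vertex removed). For instance
  ∂[0,1,5,7] = [1,5,7] − [0,5,7] + [0,1,7] − [0,1,5],
  ∂[0,1,3,5] = [1,3,5] − [0,3,5] + [0,1,5] − [0,1,3].
This gives a 11×2 integer matrix of rank 2; reducing to Smith normal form yields diagonal entries (1,1).

Reading off H_k = ker ∂_k / im ∂_{k+1}:

  H_0: rank C_0 − rank ∂_1 = 8 − 7 = 1, and the invariant factors of ∂_1 are all 1, so H_0 ≅ Z.
  H_1: rank ker ∂_1 − rank ∂_2 = (17 − 7) − 9 = 1, and the invariant factors of ∂_2 are all 1, so H_1 ≅ Z.
  H_2: rank ker ∂_2 − rank ∂_3 = (11 − 9) − 2 = 0, and the invariant factors of ∂_3 are all 1, so H_2 ≅ 0.
  H_3: rank ker ∂_3 − rank ∂_4 = (2 − 2) − 0 = 0, and there is no ∂_4, so H_3 ≅ 0.

As a check, the Euler characteristic is 8 − 17 + 11 − 2 = 0, which agrees with 1 − 1 + 0 − 0 = 0.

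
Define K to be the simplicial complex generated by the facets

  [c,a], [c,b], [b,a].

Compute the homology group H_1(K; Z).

H_1 = Z.

Fix the vertex order a < b < c and write every simplex with vertices in increasing order. Then dim K = 1 and the simplices of K are:

  0-simplices (3): a, b, c
  1-simplices (3): ab, ac, bc

so the chain groups are C_0 ≅ Z^3, C_1 ≅ Z^3.

The boundary map ∂_1: C_1 → C_0 maps an edge to its endpoints' difference, ∂[p,q] = q − p. For instance
  ∂bc = c − b.
The 3×3 boundary matrix has rank 2 and Smith normal form diag(1,1).

Now H_k = ker ∂_k / im ∂_{k+1}, so:

  H_1: rank ker ∂_1 − rank ∂_2 = (3 − 2) − 0 = 1, and there is no ∂_2, so H_1 = Z.

(K is a triangulation of the circle S^1.)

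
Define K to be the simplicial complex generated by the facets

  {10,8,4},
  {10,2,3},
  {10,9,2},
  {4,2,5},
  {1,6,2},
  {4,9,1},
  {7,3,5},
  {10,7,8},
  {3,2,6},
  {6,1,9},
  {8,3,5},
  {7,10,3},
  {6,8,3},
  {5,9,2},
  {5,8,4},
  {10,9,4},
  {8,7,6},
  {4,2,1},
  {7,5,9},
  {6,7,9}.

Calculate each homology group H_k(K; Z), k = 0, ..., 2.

Order the vertices as 1 < 2 < 3 < 4 < 5 < 6 < 7 < 8 < 9 < 10. Listing each simplex with vertices in this order, K has dimension 2 with simplices:

  0-simplices (10): [1], [2], [3], [4], [5], [6], [7], [8], [9], [10]
  1-simplices (30): (30 of them)
  2-simplices (20): (20 of them)

Hence C_0 ≅ Z^10, C_1 ≅ Z^30, C_2 ≅ Z^20.

The boundary map ∂_1: C_1 → C_0 is given by ∂[p,q] = [q] − [p]. For instance
  ∂[1,6] = [6] − [1].
As a 10×30 matrix over Z this has rank 9, with invariant factors (1,1,1,1,1,1,1,1,1).

The boundary map ∂_2: C_2 → C_1 acts by ∂[p,q,r] = [q,r] − [p,r] + [p,q]. For instance
  ∂[1,2,4] = [2,4] − [1,4] + [1,2],
  ∂[3,5,7] = [5,7] − [3,7] + [3,5].
This gives a 30×20 integer matrix of rank 20; reducing to Smith normal form yields diagonal entries (1,1,1,1,1,1,1,1,1,1,1,1,1,1,1,1,1,1,1,2).

Reading off H_k = ker ∂_k / im ∂_{k+1}:

  H_0: rank C_0 − rank ∂_1 = 10 − 9 = 1, and the invariant factors of ∂_1 are all 1, so H_0 = Z.
  H_1: rank ker ∂_1 − rank ∂_2 = (30 − 9) − 20 = 1, and ∂_2 has invariant factor 2 > 1, so H_1 = Z ⊕ Z/2Z.
  H_2: rank ker ∂_2 − rank ∂_3 = (20 − 20) − 0 = 0, and there is no ∂_3, so H_2 = 0.

H_0 ≅ Z,  H_1 ≅ Z ⊕ Z/2Z,  H_2 = 0.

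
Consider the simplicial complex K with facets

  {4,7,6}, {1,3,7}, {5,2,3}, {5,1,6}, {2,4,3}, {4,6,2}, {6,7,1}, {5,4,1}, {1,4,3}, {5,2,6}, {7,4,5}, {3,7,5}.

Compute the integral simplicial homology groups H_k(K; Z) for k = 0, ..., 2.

H_0 ≅ Z,  H_1 ≅ Z/2,  H_2 = 0.

Order the vertices as 1 < 2 < 3 < 4 < 5 < 6 < 7. Listing each simplex with vertices in this order, K has dimension 2 with simplices:

  0-simplices (7): [1], [2], [3], [4], [5], [6], [7]
  1-simplices (18): [1,3], [1,4], [1,5], [1,6], [1,7], [2,3], [2,4], [2,5], [2,6], [3,4], [3,5], [3,7], [4,5], [4,6], [4,7], [5,6], [5,7], [6,7]
  2-simplices (12): [1,3,4], [1,3,7], [1,4,5], [1,5,6], [1,6,7], [2,3,4], [2,3,5], [2,4,6], [2,5,6], [3,5,7], [4,5,7], [4,6,7]

so the chain groups are C_0 ≅ Z^7, C_1 ≅ Z^18, C_2 ≅ Z^12.

The boundary map ∂_1: C_1 → C_0 sends each edge [p,q] (with p < q) to q − p. For instance
  ∂[3,5] = [5] − [3].
The 7×18 boundary matrix has rank 6 and Smith normal form diag(1,1,1,1,1,1).

Boundary ∂_2: C_2 → C_1 maps a triangle to the signed sum of its edges. For instance
  ∂[1,4,5] = [4,5] − [1,5] + [1,4],
  ∂[3,5,7] = [5,7] − [3,7] + [3,5].
The 18×12 boundary matrix has rank 12 and Smith normal form diag(1,1,1,1,1,1,1,1,1,1,1,2).

Computing H_k = (kernel of ∂_k) / (image of ∂_{k+1}):

  H_0: rank C_0 − rank ∂_1 = 7 − 6 = 1, and the invariant factors of ∂_1 are all 1, so H_0 = Z.
  H_1: rank ker ∂_1 − rank ∂_2 = (18 − 6) − 12 = 0, and ∂_2 has invariant factor 2 > 1, so H_1 = Z/2.
  H_2: rank ker ∂_2 − rank ∂_3 = (12 − 12) − 0 = 0, and there is no ∂_3, so H_2 = 0.

(K is a triangulation of the real projective plane RP^2.)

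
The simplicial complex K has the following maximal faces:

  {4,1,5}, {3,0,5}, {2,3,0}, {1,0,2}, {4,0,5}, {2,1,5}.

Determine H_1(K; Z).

H_1 = Z.

We work with the vertex ordering 0 < 1 < 2 < 3 < 4 < 5. The simplices of K, each written with vertices in increasing order, are:

  0-simplices (6): [0], [1], [2], [3], [4], [5]
  1-simplices (12): [0,1], [0,2], [0,3], [0,4], [0,5], [1,2], [1,4], [1,5], [2,3], [2,5], [3,5], [4,5]
  2-simplices (6): [0,1,2], [0,2,3], [0,3,5], [0,4,5], [1,2,5], [1,4,5]

Hence C_0 ≅ Z^6, C_1 ≅ Z^12, C_2 ≅ Z^6.

∂_1: C_1 → C_0 is given by ∂[p,q] = [q] − [p].
The 6×12 boundary matrix has rank 5 and Smith normal form diag(1,1,1,1,1).

The boundary map ∂_2: C_2 → C_1 acts by ∂[p,q,r] = [q,r] − [p,r] + [p,q]. For instance
  ∂[0,2,3] = [2,3] − [0,3] + [0,2],
  ∂[0,4,5] = [4,5] − [0,5] + [0,4].
This gives a 12×6 integer matrix of rank 6; reducing to Smith normal form yields diagonal entries (1,1,1,1,1,1).

Computing H_k = (kernel of ∂_k) / (image of ∂_{k+1}):

  H_1: rank ker ∂_1 − rank ∂_2 = (12 − 5) − 6 = 1, and the invariant factors of ∂_2 are all 1, so H_1 = Z.

(K is a triangulation of the cylinder S^1 x I.)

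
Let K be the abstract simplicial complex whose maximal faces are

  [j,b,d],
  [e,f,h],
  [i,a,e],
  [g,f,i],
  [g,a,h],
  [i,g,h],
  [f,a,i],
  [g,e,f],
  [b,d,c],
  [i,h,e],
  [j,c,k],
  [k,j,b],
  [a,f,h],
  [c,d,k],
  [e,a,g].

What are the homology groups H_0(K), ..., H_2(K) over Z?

H_0 = Z^2,  H_1 = Z ⊕ Z/2,  H_2 = 0.

Order the vertices as a < b < c < d < e < f < g < h < i < j < k. Listing each simplex with vertices in this order, K has dimension 2 with simplices:

  0-simplices (11): a, b, c, d, e, f, g, h, i, j, k
  1-simplices (25): ae, af, ag, ah, ai, bc, bd, bj, bk, cd, cj, ck, dj, dk, ef, eg, eh, ei, fg, fh, fi, gh, gi, hi, jk
  2-simplices (15): aeg, aei, afh, afi, agh, bcd, bdj, bjk, cdk, cjk, efg, efh, ehi, fgi, ghi

giving chain groups C_0 ≅ Z^11, C_1 ≅ Z^25, C_2 ≅ Z^15.

Boundary ∂_1: C_1 → C_0 is given by ∂[p,q] = [q] − [p]. For instance
  ∂ck = k − c.
The resulting 11×25 matrix has rank 9, and its Smith normal form has invariant factors (1,1,1,1,1,1,1,1,1).

The boundary map ∂_2: C_2 → C_1 acts by ∂[p,q,r] = [q,r] − [p,r] + [p,q]. For instance
  ∂agh = gh − ah + ag,
  ∂aei = ei − ai + ae.
The 25×15 boundary matrix has rank 15 and Smith normal form diag(1,1,1,1,1,1,1,1,1,1,1,1,1,1,2).

Computing H_k = (kernel of ∂_k) / (image of ∂_{k+1}):

  H_0: rank C_0 − rank ∂_1 = 11 − 9 = 2, and the invariant factors of ∂_1 are all 1, so H_0 ≅ Z^2.
  H_1: rank ker ∂_1 − rank ∂_2 = (25 − 9) − 15 = 1, and ∂_2 has invariant factor 2 > 1, so H_1 ≅ Z ⊕ Z/2.
  H_2: rank ker ∂_2 − rank ∂_3 = (15 − 15) − 0 = 0, and there is no ∂_3, so H_2 ≅ 0.

As a check, the Euler characteristic is 11 − 25 + 15 = 1, which agrees with 2 − 1 + 0 = 1.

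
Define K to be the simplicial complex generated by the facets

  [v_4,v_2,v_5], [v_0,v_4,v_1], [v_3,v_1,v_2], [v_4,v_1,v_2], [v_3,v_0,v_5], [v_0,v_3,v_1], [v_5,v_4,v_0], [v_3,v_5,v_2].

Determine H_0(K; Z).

K has 6 vertices, 12 edges, 8 triangles.
rank ∂_0 = 0, rank ∂_1 = 5 ⇒ b_0 = 6 − 0 − 5 = 1; all invariant factors of ∂_1 are 1 so no torsion. So H_0 ≅ Z.

H_0 ≅ Z.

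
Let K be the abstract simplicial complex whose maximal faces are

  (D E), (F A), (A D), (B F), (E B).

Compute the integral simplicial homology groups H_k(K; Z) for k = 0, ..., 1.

K has 5 vertices, 5 edges.
rank ∂_0 = 0, rank ∂_1 = 4 ⇒ b_0 = 5 − 0 − 4 = 1; all invariant factors of ∂_1 are 1 so no torsion. So H_0 = Z.
rank ∂_1 = 4, rank ∂_2 = 0 ⇒ b_1 = 5 − 4 − 0 = 1. So H_1 = Z.

H_0 ≅ Z,  H_1 ≅ Z.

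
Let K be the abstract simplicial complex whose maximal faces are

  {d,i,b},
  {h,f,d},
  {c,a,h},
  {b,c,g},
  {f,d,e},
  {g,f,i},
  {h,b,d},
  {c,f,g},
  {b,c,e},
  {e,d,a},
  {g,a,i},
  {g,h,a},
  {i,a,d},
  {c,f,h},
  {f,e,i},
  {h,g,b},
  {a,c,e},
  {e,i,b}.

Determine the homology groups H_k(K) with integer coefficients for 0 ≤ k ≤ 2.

Take the total order a < b < c < d < e < f < g < h < i on the vertex set. Then K (dimension 2) consists of the simplices:

  0-simplices (9): a, b, c, d, e, f, g, h, i
  1-simplices (27): ac, ad, ae, ag, ah, ai, bc, bd, be, bg, bh, bi, ce, cf, cg, ch, de, df, dh, di, ef, ei, fg, fh, fi, gh, gi
  2-simplices (18): ace, ach, ade, adi, agh, agi, bce, bcg, bdh, bdi, bei, bgh, cfg, cfh, def, dfh, efi, fgi

giving chain groups C_0 ≅ Z^9, C_1 ≅ Z^27, C_2 ≅ Z^18.

The boundary map ∂_1: C_1 → C_0 is given by ∂[p,q] = [q] − [p]. For instance
  ∂di = i − d.
The 9×27 boundary matrix has rank 8 and Smith normal form diag(1,1,1,1,1,1,1,1).

The boundary map ∂_2: C_2 → C_1 maps a triangle to the signed sum of its edges. For instance
  ∂ade = de − ae + ad,
  ∂fgi = gi − fi + fg.
As a 27×18 matrix over Z this has rank 18, with invariant factors (1,1,1,1,1,1,1,1,1,1,1,1,1,1,1,1,1,2).

From H_k ≅ ker(∂_k) / im(∂_{k+1}) we obtain:

  H_0: rank C_0 − rank ∂_1 = 9 − 8 = 1, and the invariant factors of ∂_1 are all 1, so H_0 ≅ Z.
  H_1: rank ker ∂_1 − rank ∂_2 = (27 − 8) − 18 = 1, and ∂_2 has invariant factor 2 > 1, so H_1 ≅ Z ⊕ Z/2Z.
  H_2: rank ker ∂_2 − rank ∂_3 = (18 − 18) − 0 = 0, and there is no ∂_3, so H_2 ≅ 0.

As a check, the Euler characteristic is 9 − 27 + 18 = 0, which agrees with 1 − 1 + 0 = 0.

H_0 ≅ Z,  H_1 ≅ Z ⊕ Z/2Z,  H_2 = 0.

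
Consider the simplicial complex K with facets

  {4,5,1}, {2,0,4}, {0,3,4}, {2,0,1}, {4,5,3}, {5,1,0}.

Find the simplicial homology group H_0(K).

Fix the vertex order 0 < 1 < 2 < 3 < 4 < 5 and write every simplex with vertices in increasing order. Then dim K = 2 and the simplices of K are:

  0-simplices (6): [0], [1], [2], [3], [4], [5]
  1-simplices (12): [0,1], [0,2], [0,3], [0,4], [0,5], [1,2], [1,4], [1,5], [2,4], [3,4], [3,5], [4,5]
  2-simplices (6): [0,1,2], [0,1,5], [0,2,4], [0,3,4], [1,4,5], [3,4,5]

so the chain groups are C_0 ≅ Z^6, C_1 ≅ Z^12, C_2 ≅ Z^6.

∂_1: C_1 → C_0 is given by ∂[p,q] = [q] − [p].
This gives a 6×12 integer matrix of rank 5; reducing to Smith normal form yields diagonal entries (1,1,1,1,1).

∂_2: C_2 → C_1 sends each 2-simplex [p,q,r] to [q,r] − [p,r] + [p,q]. For instance
  ∂[0,2,4] = [2,4] − [0,4] + [0,2],
  ∂[0,1,2] = [1,2] − [0,2] + [0,1].
As a 12×6 matrix over Z this has rank 6, with invariant factors (1,1,1,1,1,1).

From H_k ≅ ker(∂_k) / im(∂_{k+1}) we obtain:

  H_0: rank C_0 − rank ∂_1 = 6 − 5 = 1, and the invariant factors of ∂_1 are all 1, so H_0 = Z.

H_0 = Z.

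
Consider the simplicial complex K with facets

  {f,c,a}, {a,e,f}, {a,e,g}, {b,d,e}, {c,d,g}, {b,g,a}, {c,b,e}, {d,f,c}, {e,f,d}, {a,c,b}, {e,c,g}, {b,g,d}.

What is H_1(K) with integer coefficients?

Order the vertices as a < b < c < d < e < f < g. Listing each simplex with vertices in this order, K has dimension 2 with simplices:

  0-simplices (7): a, b, c, d, e, f, g
  1-simplices (18): ab, ac, ae, af, ag, bc, bd, be, bg, cd, ce, cf, cg, de, df, dg, ef, eg
  2-simplices (12): abc, abg, acf, aef, aeg, bce, bde, bdg, cdf, cdg, ceg, def

so the chain groups are C_0 ≅ Z^7, C_1 ≅ Z^18, C_2 ≅ Z^12.

The boundary map ∂_1: C_1 → C_0 sends each edge [p,q] (with p < q) to q − p.
As a 7×18 matrix over Z this has rank 6, with invariant factors (1,1,1,1,1,1).

The boundary map ∂_2: C_2 → C_1 sends each 2-simplex [p,q,r] to [q,r] − [p,r] + [p,q]. For instance
  ∂ceg = eg − cg + ce,
  ∂bde = de − be + bd.
The 18×12 boundary matrix has rank 12 and Smith normal form diag(1,1,1,1,1,1,1,1,1,1,1,2).

From H_k ≅ ker(∂_k) / im(∂_{k+1}) we obtain:

  H_1: rank ker ∂_1 − rank ∂_2 = (18 − 6) − 12 = 0, and ∂_2 has invariant factor 2 > 1, so H_1 ≅ Z/2.

(K is a triangulation of the real projective plane RP^2.)

H_1 ≅ Z/2.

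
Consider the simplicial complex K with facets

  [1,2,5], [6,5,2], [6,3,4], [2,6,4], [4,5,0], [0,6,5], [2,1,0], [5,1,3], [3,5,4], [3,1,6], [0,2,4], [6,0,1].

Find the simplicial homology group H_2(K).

H_2 ≅ 0.

Take the total order 0 < 1 < 2 < 3 < 4 < 5 < 6 on the vertex set. Then K (dimension 2) consists of the simplices:

  0-simplices (7): [0], [1], [2], [3], [4], [5], [6]
  1-simplices (18): [0,1], [0,2], [0,4], [0,5], [0,6], [1,2], [1,3], [1,5], [1,6], [2,4], [2,5], [2,6], [3,4], [3,5], [3,6], [4,5], [4,6], [5,6]
  2-simplices (12): [0,1,2], [0,1,6], [0,2,4], [0,4,5], [0,5,6], [1,2,5], [1,3,5], [1,3,6], [2,4,6], [2,5,6], [3,4,5], [3,4,6]

so the chain groups are C_0 ≅ Z^7, C_1 ≅ Z^18, C_2 ≅ Z^12.

∂_1: C_1 → C_0 is given by ∂[p,q] = [q] − [p]. For instance
  ∂[4,6] = [6] − [4].
This gives a 7×18 integer matrix of rank 6; reducing to Smith normal form yields diagonal entries (1,1,1,1,1,1).

∂_2: C_2 → C_1 acts by ∂[p,q,r] = [q,r] − [p,r] + [p,q]. For instance
  ∂[2,4,6] = [4,6] − [2,6] + [2,4],
  ∂[1,3,6] = [3,6] − [1,6] + [1,3].
The resulting 18×12 matrix has rank 12, and its Smith normal form has invariant factors (1,1,1,1,1,1,1,1,1,1,1,2).

From H_k ≅ ker(∂_k) / im(∂_{k+1}) we obtain:

  H_2: rank ker ∂_2 − rank ∂_3 = (12 − 12) − 0 = 0, and there is no ∂_3, so H_2 = 0.

(K is a triangulation of the real projective plane RP^2.)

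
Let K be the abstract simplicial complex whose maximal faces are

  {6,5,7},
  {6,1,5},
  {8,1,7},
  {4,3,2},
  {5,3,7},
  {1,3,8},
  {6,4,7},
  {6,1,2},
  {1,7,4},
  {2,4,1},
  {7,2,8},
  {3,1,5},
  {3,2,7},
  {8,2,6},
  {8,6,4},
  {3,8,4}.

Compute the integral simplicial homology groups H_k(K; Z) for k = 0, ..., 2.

K has 8 vertices, 24 edges, 16 triangles.
rank ∂_0 = 0, rank ∂_1 = 7 ⇒ b_0 = 8 − 0 − 7 = 1; all invariant factors of ∂_1 are 1 so no torsion. So H_0 ≅ Z.
rank ∂_1 = 7, rank ∂_2 = 15 ⇒ b_1 = 24 − 7 − 15 = 2; all invariant factors of ∂_2 are 1 so no torsion. So H_1 ≅ Z^2.
rank ∂_2 = 15, rank ∂_3 = 0 ⇒ b_2 = 16 − 15 − 0 = 1. So H_2 ≅ Z.

H_0 ≅ Z,  H_1 ≅ Z^2,  H_2 ≅ Z.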